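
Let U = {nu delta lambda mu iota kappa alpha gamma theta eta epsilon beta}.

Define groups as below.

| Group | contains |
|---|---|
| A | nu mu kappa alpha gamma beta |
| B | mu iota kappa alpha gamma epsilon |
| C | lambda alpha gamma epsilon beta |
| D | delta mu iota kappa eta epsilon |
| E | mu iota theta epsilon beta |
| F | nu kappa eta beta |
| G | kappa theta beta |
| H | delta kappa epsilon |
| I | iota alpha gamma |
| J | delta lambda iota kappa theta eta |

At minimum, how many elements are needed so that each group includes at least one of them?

3

Take T = {kappa, gamma, theta}. Each listed group contains at least one of these, so T is a hitting set of size 3.
No choice of 2 elements meets every group, so 3 is the minimum.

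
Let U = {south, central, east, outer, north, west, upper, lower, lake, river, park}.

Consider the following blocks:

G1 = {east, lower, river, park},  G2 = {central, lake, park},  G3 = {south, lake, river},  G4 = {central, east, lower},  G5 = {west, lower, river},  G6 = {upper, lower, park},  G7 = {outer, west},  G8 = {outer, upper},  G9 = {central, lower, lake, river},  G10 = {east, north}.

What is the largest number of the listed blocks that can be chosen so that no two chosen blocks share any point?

4

G2, G5, G8, G10 are pairwise disjoint (G2={central,lake,park}; G5={west,lower,river}; G8={outer,upper}; G10={east,north}).
Every remaining block overlaps one of these, and no 5 of the listed blocks are pairwise disjoint, so 4 is the maximum.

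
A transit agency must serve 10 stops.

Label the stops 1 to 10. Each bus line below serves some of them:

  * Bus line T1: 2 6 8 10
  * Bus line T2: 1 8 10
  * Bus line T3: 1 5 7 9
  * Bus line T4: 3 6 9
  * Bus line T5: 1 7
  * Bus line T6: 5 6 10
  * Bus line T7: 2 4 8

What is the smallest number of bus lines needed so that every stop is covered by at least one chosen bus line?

4

Take {T3, T4, T6, T7}. Their union is {1, 2, 3, 4, 5, 6, 7, 8, 9, 10}, which is all 10 stops.
Only T4 contains 3, so T4 is forced; the remaining 7 stops need at least 3 more bus lines (each remaining bus line adds at most 3) — so at least 4 bus lines are needed, and 4 is optimal.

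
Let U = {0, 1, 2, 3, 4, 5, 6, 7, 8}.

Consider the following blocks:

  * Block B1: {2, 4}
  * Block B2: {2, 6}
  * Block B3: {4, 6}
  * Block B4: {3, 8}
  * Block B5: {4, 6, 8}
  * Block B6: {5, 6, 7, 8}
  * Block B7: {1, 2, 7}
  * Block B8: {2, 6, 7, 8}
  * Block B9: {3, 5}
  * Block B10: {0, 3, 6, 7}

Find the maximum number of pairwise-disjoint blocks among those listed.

B5, B7, B9 are pairwise disjoint (B5={4,6,8}; B7={1,2,7}; B9={3,5}).
Every remaining block overlaps one of these, and no 4 of the listed blocks are pairwise disjoint, so 3 is the maximum.

3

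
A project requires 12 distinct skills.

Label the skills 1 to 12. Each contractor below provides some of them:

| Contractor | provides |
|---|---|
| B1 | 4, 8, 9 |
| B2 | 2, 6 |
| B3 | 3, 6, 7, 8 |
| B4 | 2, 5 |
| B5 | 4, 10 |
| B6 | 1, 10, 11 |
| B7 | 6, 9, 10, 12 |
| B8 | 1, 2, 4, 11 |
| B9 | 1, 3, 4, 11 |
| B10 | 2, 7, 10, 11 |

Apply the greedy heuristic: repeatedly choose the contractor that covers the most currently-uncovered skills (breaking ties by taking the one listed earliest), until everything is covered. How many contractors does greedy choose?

4

Greedy: pick B3 (covers 4 new) → pick B8 (covers 4 new) → pick B7 (covers 3 new) → pick B4 (covers 1 new). Total picks: 4.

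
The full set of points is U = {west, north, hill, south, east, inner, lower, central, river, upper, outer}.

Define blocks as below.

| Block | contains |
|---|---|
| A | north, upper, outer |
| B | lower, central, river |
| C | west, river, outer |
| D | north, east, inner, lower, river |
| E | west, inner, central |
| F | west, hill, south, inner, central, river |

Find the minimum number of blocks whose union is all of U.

3

A, D, and F cover everything between them: the union {west, north, hill, south, east, inner, lower, central, river, upper, outer} is all of U.
Only F contains hill, so F is forced; the remaining 5 points need at least 2 more blocks (each remaining block adds at most 3) — so at least 3 blocks are needed, and 3 is optimal.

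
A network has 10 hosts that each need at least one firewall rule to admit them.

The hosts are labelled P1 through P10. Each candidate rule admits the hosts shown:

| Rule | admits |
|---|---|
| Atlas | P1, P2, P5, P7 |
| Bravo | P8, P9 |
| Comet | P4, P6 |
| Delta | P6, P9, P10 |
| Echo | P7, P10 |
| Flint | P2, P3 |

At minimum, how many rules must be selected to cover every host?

5

Atlas and Bravo and Comet and Delta and Flint together: Atlas ∪ Bravo ∪ Comet ∪ Delta ∪ Flint = {P1, P2, P3, P4, P5, P6, P7, P8, P9, P10} — every host is covered.
No 4 of the 6 rules cover everything (all 15 combinations miss at least one host), so 5 is optimal.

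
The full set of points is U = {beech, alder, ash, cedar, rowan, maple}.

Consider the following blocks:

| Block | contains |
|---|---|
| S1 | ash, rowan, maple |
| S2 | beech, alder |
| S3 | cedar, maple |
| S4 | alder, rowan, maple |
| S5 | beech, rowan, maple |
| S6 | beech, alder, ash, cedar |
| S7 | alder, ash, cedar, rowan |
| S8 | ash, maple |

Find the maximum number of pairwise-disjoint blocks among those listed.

2

S2, S8 are pairwise disjoint (S2={beech,alder}; S8={ash,maple}).
Every remaining block overlaps one of these, and no 3 of the listed blocks are pairwise disjoint, so 2 is the maximum.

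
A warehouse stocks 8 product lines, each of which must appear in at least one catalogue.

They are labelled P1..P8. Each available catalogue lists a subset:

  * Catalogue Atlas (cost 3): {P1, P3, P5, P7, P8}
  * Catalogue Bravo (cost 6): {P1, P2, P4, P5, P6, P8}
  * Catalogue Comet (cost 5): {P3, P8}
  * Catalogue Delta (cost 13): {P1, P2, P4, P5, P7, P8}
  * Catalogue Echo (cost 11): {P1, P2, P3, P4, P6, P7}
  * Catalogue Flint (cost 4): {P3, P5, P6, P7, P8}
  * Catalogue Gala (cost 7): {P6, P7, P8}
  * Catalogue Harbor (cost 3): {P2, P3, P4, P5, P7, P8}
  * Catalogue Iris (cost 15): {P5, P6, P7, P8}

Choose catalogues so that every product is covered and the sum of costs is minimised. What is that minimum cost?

9

Atlas, Bravo together cover every product (Atlas ∪ Bravo = {P1, P2, P3, P4, P5, P6, P7, P8}); total cost 3 + 6 = 9.
The greedy pick Harbor, Atlas, Flint costs 10; no covering selection beats 9.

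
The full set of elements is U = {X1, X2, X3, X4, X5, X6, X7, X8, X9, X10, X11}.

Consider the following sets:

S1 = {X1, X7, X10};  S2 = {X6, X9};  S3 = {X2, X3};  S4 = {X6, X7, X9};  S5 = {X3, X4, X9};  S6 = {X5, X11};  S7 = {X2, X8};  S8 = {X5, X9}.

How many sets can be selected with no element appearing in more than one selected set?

4

S1, S5, S6, S7 are pairwise disjoint (S1={X1,X7,X10}; S5={X3,X4,X9}; S6={X5,X11}; S7={X2,X8}).
Every remaining set overlaps one of these, and no 5 of the listed sets are pairwise disjoint, so 4 is the maximum.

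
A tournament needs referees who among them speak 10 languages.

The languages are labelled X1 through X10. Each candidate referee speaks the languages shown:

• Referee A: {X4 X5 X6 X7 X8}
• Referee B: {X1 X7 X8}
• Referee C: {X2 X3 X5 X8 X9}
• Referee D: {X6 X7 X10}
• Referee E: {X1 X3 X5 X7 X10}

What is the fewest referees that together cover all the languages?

A and C and E together: A ∪ C ∪ E = {X1, X2, X3, X4, X5, X6, X7, X8, X9, X10} — every language is covered.
Only C contains X2, so C is forced; the remaining 5 languages need at least 2 more referees (each remaining referee adds at most 3) — so at least 3 referees are needed, and 3 is optimal.

3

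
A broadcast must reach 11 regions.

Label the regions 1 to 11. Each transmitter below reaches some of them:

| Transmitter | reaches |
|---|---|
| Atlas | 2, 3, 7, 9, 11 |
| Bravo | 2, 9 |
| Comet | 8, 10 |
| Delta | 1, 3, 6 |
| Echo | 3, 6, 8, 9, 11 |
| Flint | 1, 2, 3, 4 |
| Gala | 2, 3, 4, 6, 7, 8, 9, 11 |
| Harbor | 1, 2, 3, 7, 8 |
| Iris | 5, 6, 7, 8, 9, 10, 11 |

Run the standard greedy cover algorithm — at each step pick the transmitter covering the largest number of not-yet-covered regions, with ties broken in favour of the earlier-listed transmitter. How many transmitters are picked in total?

3

Greedy: pick Gala (covers 8 new) → pick Iris (covers 2 new) → pick Delta (covers 1 new). Total picks: 3.
(The true minimum cover uses only 2 transmitters, so greedy is not optimal here.)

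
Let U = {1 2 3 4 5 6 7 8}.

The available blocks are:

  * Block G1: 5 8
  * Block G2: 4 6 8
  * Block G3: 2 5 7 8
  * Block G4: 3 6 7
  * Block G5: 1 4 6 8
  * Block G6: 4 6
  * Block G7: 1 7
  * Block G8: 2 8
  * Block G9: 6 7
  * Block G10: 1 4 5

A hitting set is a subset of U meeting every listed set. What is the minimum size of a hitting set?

Take H = {1, 6, 8}. Each listed block contains at least one of these, so H is a hitting set of size 3.
The blocks G1, G6, G7 are pairwise disjoint, so any hitting set needs a separate element for each — at least 3. Hence 3 is optimal.

3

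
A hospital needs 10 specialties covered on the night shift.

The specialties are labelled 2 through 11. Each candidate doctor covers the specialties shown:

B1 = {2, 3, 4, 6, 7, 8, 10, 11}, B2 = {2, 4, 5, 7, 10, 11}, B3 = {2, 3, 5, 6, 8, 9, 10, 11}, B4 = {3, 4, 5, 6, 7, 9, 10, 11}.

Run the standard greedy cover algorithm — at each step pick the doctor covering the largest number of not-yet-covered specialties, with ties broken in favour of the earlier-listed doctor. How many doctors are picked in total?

2

Greedy: pick B1 (covers 8 new) → pick B3 (covers 2 new). Total picks: 2.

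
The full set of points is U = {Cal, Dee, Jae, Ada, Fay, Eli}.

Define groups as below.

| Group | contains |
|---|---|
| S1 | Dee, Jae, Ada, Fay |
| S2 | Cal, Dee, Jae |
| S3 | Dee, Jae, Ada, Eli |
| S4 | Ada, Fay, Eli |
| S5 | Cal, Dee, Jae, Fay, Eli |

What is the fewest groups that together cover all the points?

Take {S1, S5}. Their union is {Cal, Dee, Jae, Ada, Fay, Eli}, which is all 6 points.
No single group has all 6 points (the largest, S5, has 5), so 2 is optimal.

2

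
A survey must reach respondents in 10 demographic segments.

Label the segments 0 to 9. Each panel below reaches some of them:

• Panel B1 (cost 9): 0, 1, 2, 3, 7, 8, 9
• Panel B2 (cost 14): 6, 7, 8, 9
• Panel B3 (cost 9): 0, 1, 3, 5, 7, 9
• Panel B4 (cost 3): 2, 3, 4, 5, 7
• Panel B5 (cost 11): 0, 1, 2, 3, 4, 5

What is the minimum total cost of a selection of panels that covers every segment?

25

B2, B5 together cover every segment (B2 ∪ B5 = {0, 1, 2, 3, 4, 5, 6, 7, 8, 9}); total cost 14 + 11 = 25.
The greedy pick B4, B1, B2 costs 26; no covering selection beats 25.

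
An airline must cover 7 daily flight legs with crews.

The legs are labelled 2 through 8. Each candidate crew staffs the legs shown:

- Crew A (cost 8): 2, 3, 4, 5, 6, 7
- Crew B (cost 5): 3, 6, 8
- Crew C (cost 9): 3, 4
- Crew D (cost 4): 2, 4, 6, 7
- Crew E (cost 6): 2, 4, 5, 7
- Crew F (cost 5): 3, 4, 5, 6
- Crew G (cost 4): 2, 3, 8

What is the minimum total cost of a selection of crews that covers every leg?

11

B, E together cover every leg (B ∪ E = {2, 3, 4, 5, 6, 7, 8}); total cost 5 + 6 = 11.
The greedy pick D, G, F costs 13; no covering selection beats 11.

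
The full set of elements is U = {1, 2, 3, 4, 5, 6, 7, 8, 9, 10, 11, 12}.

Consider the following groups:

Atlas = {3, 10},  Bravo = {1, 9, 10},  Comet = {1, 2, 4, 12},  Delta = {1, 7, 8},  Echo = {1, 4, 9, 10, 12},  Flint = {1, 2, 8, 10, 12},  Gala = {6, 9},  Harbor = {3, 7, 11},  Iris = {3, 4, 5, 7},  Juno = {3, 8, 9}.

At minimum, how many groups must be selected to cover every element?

Flint and Gala and Harbor and Iris together: Flint ∪ Gala ∪ Harbor ∪ Iris = {1, 2, 3, 4, 5, 6, 7, 8, 9, 10, 11, 12} — every element is covered.
No 3 of the 10 groups cover everything (all 120 combinations miss at least one element), so 4 is optimal.

4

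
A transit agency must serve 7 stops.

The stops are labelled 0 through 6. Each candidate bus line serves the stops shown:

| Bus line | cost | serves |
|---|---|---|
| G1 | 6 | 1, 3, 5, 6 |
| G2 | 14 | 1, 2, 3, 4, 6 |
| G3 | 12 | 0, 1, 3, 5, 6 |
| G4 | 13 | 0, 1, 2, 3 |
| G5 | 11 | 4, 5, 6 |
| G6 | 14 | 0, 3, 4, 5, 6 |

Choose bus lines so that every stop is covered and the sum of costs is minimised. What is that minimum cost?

G4, G5 together cover every stop (G4 ∪ G5 = {0, 1, 2, 3, 4, 5, 6}); total cost 13 + 11 = 24.
The greedy pick G1, G4, G5 costs 30; no covering selection beats 24.

24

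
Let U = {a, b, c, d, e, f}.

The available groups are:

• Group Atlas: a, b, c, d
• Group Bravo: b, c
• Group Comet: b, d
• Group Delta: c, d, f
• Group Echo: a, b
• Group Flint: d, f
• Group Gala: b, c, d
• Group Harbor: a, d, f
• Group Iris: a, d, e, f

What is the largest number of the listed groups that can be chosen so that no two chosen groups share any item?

2

Bravo, Iris are pairwise disjoint (Bravo={b,c}; Iris={a,d,e,f}).
Every remaining group overlaps one of these, and no 3 of the listed groups are pairwise disjoint, so 2 is the maximum.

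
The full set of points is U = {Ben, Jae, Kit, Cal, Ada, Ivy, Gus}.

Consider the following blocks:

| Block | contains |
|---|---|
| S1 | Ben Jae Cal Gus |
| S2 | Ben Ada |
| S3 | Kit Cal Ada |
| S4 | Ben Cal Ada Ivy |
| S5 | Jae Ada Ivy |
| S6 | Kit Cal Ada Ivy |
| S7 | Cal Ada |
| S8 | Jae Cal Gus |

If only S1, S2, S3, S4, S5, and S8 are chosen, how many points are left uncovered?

Union of S1, S2, S3, S4, S5, S8 = {Ben, Jae, Kit, Cal, Ada, Ivy, Gus} — that's every point, so 0 are uncovered.

0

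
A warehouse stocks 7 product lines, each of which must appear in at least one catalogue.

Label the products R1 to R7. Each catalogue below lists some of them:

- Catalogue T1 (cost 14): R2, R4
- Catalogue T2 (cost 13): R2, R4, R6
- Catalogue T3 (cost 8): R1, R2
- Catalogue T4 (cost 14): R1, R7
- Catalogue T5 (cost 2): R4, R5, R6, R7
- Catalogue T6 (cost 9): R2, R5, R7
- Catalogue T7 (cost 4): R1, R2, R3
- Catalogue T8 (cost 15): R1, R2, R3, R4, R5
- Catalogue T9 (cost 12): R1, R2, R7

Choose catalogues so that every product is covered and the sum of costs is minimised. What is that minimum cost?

T5, T7 together cover every product (T5 ∪ T7 = {R1, R2, R3, R4, R5, R6, R7}); total cost 2 + 4 = 6.
No covering selection has total cost below 6.

6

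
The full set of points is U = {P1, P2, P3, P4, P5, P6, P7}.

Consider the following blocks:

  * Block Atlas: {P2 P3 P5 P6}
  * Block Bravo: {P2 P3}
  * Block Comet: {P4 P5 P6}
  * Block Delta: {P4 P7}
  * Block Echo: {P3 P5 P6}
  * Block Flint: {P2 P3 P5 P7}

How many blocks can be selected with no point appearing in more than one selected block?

2

Bravo, Comet are pairwise disjoint (Bravo={P2,P3}; Comet={P4,P5,P6}).
Every remaining block overlaps one of these, and no 3 of the listed blocks are pairwise disjoint, so 2 is the maximum.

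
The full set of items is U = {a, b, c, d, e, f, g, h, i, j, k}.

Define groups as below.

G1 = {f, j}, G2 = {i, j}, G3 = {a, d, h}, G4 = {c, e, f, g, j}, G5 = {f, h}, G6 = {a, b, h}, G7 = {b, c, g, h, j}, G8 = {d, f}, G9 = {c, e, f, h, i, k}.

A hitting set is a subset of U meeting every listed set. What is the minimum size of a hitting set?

3

The 3 items {a, f, j} hit every group.
The groups G2, G6, G8 are pairwise disjoint, so any hitting set needs a separate item for each — at least 3. Hence 3 is optimal.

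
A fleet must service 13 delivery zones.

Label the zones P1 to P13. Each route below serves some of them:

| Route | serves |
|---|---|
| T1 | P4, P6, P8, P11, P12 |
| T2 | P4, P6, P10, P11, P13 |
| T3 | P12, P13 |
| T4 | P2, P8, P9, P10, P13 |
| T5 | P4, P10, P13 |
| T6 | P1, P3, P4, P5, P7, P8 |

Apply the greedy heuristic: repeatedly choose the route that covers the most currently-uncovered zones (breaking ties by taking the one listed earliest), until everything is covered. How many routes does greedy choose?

Greedy: pick T6 (covers 6 new) → pick T2 (covers 4 new) → pick T4 (covers 2 new) → pick T1 (covers 1 new). Total picks: 4.
(The true minimum cover uses only 3 routes, so greedy is not optimal here.)

4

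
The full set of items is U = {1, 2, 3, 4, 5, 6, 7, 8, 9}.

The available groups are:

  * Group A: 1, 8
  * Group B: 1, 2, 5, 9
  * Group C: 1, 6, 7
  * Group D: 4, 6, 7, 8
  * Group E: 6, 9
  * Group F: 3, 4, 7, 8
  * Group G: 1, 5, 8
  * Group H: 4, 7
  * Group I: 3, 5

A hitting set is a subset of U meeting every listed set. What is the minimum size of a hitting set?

The 4 items {1, 3, 7, 9} hit every group.
The groups A, E, H, I are pairwise disjoint, so any hitting set needs a separate item for each — at least 4. Hence 4 is optimal.

4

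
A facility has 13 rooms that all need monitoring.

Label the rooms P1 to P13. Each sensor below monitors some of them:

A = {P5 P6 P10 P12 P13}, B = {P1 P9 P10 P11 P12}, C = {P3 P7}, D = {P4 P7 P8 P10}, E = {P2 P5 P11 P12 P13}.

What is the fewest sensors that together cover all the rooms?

Take {A, B, C, D, E}. Their union is {P1, P2, P3, P4, P5, P6, P7, P8, P9, P10, P11, P12, P13}, which is all 13 rooms.
No 4 of the 5 sensors cover everything (all 5 combinations miss at least one room), so 5 is optimal.

5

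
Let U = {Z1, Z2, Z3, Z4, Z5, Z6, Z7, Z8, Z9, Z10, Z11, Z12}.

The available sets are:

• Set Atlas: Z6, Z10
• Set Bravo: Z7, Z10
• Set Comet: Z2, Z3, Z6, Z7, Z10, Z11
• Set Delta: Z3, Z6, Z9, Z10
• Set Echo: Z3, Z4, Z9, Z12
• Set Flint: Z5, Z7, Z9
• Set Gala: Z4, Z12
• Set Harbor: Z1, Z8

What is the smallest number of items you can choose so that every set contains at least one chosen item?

H = {Z4, Z6, Z7, Z8} meets every set (each contains at least one member of H), and |H| = 4.
The sets Atlas, Flint, Gala, Harbor are pairwise disjoint, so any hitting set needs a separate item for each — at least 4. Hence 4 is optimal.

4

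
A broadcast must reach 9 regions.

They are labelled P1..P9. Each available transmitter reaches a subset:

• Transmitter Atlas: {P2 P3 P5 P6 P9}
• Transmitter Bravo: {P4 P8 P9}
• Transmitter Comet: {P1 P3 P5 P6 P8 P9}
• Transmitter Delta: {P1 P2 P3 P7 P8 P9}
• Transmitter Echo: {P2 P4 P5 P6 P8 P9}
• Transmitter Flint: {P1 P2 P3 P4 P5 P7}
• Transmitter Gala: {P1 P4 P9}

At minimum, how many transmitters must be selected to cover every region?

Echo and Flint together: Echo ∪ Flint = {P1, P2, P3, P4, P5, P6, P7, P8, P9} — every region is covered.
No single transmitter has all 9 regions (the largest, Comet, has 6), so 2 is optimal.

2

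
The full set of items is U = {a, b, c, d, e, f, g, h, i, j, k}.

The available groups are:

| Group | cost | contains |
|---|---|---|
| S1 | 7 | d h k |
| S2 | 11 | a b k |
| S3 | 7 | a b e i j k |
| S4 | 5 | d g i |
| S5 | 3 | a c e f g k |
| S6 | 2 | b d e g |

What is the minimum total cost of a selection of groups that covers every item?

17

S1, S3, S5 together cover every item (S1 ∪ S3 ∪ S5 = {a, b, c, d, e, f, g, h, i, j, k}); total cost 7 + 7 + 3 = 17.
The greedy pick S5, S6, S3, S1 costs 19; no covering selection beats 17.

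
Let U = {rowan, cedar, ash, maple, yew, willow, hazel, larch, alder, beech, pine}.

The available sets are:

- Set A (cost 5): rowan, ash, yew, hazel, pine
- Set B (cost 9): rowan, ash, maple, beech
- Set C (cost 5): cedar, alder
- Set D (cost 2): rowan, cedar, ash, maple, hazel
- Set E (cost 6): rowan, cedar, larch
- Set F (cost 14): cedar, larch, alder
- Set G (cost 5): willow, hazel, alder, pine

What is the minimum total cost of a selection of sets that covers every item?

A, B, E, G together cover every item (A ∪ B ∪ E ∪ G = {rowan, cedar, ash, maple, yew, willow, hazel, larch, alder, beech, pine}); total cost 5 + 9 + 6 + 5 = 25.
The greedy pick D, G, A, E, B costs 27; no covering selection beats 25.

25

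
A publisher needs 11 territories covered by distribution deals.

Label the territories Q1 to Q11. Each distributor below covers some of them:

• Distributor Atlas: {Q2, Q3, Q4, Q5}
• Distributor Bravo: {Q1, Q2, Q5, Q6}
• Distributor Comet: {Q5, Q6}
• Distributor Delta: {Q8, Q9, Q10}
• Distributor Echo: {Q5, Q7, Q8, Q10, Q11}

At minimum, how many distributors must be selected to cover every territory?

4

Atlas and Bravo and Delta and Echo together: Atlas ∪ Bravo ∪ Delta ∪ Echo = {Q1, Q2, Q3, Q4, Q5, Q6, Q7, Q8, Q9, Q10, Q11} — every territory is covered.
No 3 of the 5 distributors cover everything (all 10 combinations miss at least one territory), so 4 is optimal.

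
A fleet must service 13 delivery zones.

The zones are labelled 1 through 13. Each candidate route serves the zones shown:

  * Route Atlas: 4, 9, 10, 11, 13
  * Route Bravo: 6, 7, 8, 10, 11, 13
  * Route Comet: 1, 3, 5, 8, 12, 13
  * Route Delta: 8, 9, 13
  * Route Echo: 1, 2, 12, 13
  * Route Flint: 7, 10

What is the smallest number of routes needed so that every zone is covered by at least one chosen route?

Take {Atlas, Bravo, Comet, Echo}. Their union is {1, 2, 3, 4, 5, 6, 7, 8, 9, 10, 11, 12, 13}, which is all 13 zones.
No 3 of the 6 routes cover everything (all 20 combinations miss at least one zone), so 4 is optimal.

4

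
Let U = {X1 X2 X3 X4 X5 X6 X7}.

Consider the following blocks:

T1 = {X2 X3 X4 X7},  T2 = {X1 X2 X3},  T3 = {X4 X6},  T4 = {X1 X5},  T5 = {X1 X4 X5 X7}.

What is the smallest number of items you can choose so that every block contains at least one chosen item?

H = {X1, X4} meets every block (each contains at least one member of H), and |H| = 2.
The blocks T1, T4 are pairwise disjoint, so any hitting set needs a separate item for each — at least 2. Hence 2 is optimal.

2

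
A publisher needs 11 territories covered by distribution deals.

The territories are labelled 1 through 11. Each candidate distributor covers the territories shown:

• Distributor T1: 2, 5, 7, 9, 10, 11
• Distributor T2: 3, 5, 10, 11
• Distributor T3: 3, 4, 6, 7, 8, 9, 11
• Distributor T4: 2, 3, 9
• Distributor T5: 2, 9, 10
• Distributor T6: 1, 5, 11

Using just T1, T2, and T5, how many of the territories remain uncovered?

Union of T1, T2, T5 = {2, 3, 5, 7, 9, 10, 11}.
Not covered: 1, 4, 6, 8 — 4 territories.

4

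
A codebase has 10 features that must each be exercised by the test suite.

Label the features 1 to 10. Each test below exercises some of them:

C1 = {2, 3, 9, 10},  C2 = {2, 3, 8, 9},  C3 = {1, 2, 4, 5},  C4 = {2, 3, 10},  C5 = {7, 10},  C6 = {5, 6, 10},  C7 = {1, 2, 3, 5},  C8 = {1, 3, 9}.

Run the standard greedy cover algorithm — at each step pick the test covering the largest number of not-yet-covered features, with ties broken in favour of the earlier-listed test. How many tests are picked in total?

Greedy: pick C1 (covers 4 new) → pick C3 (covers 3 new) → pick C2 (covers 1 new) → pick C5 (covers 1 new) → pick C6 (covers 1 new). Total picks: 5.
(The true minimum cover uses only 4 tests, so greedy is not optimal here.)

5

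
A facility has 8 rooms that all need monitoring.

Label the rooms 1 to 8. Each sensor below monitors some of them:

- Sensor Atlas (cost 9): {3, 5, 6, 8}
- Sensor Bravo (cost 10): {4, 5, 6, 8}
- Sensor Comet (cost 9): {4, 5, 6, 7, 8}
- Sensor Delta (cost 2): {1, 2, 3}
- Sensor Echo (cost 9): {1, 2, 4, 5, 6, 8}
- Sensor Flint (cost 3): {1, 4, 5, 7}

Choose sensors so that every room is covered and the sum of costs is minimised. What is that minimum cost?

11

Comet, Delta together cover every room (Comet ∪ Delta = {1, 2, 3, 4, 5, 6, 7, 8}); total cost 9 + 2 = 11.
The greedy pick Delta, Flint, Atlas costs 14; no covering selection beats 11.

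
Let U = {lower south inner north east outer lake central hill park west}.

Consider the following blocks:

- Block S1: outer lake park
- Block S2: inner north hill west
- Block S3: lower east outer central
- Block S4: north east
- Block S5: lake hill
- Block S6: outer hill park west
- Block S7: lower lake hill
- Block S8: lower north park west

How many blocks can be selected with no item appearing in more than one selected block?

S4, S6 are pairwise disjoint (S4={north,east}; S6={outer,hill,park,west}).
Every remaining block overlaps one of these, and no 3 of the listed blocks are pairwise disjoint, so 2 is the maximum.

2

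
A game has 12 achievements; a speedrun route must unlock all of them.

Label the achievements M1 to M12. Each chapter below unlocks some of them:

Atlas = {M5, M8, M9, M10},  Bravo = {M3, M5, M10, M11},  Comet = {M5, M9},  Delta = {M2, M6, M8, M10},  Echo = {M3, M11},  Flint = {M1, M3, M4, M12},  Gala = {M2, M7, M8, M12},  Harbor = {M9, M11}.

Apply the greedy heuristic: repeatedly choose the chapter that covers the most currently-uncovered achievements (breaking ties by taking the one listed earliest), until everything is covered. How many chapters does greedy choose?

5

Greedy: pick Atlas (covers 4 new) → pick Flint (covers 4 new) → pick Delta (covers 2 new) → pick Bravo (covers 1 new) → pick Gala (covers 1 new). Total picks: 5.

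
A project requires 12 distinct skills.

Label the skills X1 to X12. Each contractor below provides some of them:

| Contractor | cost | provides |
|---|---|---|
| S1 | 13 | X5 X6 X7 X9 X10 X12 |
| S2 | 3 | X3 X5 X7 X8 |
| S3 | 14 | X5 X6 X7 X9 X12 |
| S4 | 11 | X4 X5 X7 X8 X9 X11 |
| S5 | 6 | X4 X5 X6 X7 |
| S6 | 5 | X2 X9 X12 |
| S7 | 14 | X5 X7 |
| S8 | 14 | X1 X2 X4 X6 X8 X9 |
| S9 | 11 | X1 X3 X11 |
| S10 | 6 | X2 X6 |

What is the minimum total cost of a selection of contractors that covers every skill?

S1, S8, S9 together cover every skill (S1 ∪ S8 ∪ S9 = {X1, X2, X3, X4, X5, X6, X7, X8, X9, X10, X11, X12}); total cost 13 + 14 + 11 = 38.
No covering selection has total cost below 38.

38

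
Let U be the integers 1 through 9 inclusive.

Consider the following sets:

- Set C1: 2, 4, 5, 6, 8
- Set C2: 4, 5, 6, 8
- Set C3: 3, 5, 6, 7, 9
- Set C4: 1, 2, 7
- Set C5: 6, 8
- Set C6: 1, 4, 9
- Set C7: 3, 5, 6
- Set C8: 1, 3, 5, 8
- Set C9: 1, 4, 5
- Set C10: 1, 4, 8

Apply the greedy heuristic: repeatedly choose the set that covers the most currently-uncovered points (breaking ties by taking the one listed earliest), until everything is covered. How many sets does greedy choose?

Greedy: pick C1 (covers 5 new) → pick C3 (covers 3 new) → pick C4 (covers 1 new). Total picks: 3.

3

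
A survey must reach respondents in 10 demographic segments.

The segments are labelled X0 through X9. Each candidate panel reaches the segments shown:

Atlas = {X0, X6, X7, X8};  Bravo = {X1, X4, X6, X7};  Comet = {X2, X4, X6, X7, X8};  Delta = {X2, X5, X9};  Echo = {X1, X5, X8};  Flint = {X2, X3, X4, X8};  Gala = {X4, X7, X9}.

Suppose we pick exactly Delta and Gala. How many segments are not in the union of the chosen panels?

5

Union of Delta, Gala = {X2, X4, X5, X7, X9}.
Not covered: X0, X1, X3, X6, X8 — 5 segments.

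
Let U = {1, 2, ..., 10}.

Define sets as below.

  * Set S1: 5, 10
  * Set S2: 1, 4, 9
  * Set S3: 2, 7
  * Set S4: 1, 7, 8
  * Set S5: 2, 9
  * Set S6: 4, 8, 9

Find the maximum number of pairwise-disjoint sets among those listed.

3

S1, S2, S3 are pairwise disjoint (S1={5,10}; S2={1,4,9}; S3={2,7}).
Every remaining set overlaps one of these, and no 4 of the listed sets are pairwise disjoint, so 3 is the maximum.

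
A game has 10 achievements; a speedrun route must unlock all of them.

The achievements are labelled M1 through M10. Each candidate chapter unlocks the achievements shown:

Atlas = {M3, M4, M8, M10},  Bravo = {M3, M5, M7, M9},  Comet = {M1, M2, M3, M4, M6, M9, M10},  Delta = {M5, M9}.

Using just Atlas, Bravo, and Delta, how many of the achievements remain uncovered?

Union of Atlas, Bravo, Delta = {M3, M4, M5, M7, M8, M9, M10}.
Not covered: M1, M2, M6 — 3 achievements.

3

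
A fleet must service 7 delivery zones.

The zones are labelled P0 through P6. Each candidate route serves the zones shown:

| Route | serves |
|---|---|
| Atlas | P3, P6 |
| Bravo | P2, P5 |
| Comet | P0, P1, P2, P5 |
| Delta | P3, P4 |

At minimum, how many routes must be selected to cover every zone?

3

Take {Atlas, Comet, Delta}. Their union is {P0, P1, P2, P3, P4, P5, P6}, which is all 7 zones.
Only Comet contains P0, so Comet is forced; the remaining 3 zones need at least 2 more routes (each remaining route adds at most 2) — so at least 3 routes are needed, and 3 is optimal.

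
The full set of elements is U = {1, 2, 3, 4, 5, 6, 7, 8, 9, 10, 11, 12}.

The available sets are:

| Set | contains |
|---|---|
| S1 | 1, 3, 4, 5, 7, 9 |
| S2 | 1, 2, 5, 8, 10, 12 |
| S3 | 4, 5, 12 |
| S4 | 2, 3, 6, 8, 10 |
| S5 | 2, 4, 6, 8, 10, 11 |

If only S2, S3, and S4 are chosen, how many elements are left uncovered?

Union of S2, S3, S4 = {1, 2, 3, 4, 5, 6, 8, 10, 12}.
Not covered: 7, 9, 11 — 3 elements.

3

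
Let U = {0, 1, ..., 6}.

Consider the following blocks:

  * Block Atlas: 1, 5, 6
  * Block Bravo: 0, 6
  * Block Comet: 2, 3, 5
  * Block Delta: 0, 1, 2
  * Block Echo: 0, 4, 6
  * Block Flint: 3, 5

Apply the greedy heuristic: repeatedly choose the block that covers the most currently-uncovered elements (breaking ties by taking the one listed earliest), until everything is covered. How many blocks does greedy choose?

3

Greedy: pick Atlas (covers 3 new) → pick Comet (covers 2 new) → pick Echo (covers 2 new). Total picks: 3.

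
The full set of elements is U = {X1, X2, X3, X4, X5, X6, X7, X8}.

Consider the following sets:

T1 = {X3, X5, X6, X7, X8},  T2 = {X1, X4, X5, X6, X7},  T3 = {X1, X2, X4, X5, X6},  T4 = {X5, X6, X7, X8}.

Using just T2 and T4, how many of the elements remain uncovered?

Union of T2, T4 = {X1, X4, X5, X6, X7, X8}.
Not covered: X2, X3 — 2 elements.

2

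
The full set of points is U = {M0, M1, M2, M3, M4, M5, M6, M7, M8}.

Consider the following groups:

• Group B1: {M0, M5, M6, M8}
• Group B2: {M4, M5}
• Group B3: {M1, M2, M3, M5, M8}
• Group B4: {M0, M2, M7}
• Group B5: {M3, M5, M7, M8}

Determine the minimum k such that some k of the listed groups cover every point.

4

B1, B2, B3, and B4 cover everything between them: the union {M0, M1, M2, M3, M4, M5, M6, M7, M8} is all of U.
No 3 of the 5 groups cover everything (all 10 combinations miss at least one point), so 4 is optimal.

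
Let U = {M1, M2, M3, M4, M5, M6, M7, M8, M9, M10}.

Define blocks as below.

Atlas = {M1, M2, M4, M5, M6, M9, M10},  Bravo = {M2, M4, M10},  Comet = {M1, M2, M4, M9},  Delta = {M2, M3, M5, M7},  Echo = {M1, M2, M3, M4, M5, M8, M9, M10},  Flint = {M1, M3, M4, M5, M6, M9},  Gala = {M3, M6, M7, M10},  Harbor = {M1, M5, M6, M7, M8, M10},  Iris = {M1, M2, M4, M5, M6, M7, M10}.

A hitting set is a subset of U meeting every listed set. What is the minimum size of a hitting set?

H = {M2, M6} meets every block (each contains at least one member of H), and |H| = 2.
The blocks Comet, Gala are pairwise disjoint, so any hitting set needs a separate element for each — at least 2. Hence 2 is optimal.

2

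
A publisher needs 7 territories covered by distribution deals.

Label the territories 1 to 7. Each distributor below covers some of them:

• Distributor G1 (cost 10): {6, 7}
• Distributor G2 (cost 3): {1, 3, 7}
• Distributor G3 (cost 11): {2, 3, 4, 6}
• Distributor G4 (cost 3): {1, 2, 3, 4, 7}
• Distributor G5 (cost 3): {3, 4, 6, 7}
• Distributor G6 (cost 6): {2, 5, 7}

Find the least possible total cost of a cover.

12

G2, G5, G6 together cover every territory (G2 ∪ G5 ∪ G6 = {1, 2, 3, 4, 5, 6, 7}); total cost 3 + 3 + 6 = 12.
No covering selection has total cost below 12.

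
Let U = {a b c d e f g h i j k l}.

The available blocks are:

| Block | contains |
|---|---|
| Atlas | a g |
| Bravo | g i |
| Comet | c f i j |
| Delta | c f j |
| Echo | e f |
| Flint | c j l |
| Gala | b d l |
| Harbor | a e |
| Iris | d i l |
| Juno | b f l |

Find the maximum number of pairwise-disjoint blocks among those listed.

4

Bravo, Delta, Gala, Harbor are pairwise disjoint (Bravo={g,i}; Delta={c,f,j}; Gala={b,d,l}; Harbor={a,e}).
Every remaining block overlaps one of these, and no 5 of the listed blocks are pairwise disjoint, so 4 is the maximum.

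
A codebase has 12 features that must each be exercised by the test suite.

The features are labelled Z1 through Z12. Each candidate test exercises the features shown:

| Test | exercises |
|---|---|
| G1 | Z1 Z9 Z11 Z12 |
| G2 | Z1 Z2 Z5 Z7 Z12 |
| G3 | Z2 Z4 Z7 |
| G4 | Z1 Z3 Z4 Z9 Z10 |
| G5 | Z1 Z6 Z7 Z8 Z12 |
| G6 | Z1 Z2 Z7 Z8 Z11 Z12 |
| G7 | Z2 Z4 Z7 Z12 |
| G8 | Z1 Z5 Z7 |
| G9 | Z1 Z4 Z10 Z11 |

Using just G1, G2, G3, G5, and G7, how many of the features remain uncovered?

2

Union of G1, G2, G3, G5, G7 = {Z1, Z2, Z4, Z5, Z6, Z7, Z8, Z9, Z11, Z12}.
Not covered: Z3, Z10 — 2 features.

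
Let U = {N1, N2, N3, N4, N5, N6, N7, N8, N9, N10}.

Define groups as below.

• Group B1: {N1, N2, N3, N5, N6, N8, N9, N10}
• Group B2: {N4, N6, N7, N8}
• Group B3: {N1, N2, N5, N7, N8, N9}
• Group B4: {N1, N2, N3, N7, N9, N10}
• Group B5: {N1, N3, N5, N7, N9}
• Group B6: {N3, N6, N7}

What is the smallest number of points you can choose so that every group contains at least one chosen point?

2

H = {N7, N9} meets every group (each contains at least one member of H), and |H| = 2.
No single point lies in every group, so at least 2 are needed and 2 is optimal.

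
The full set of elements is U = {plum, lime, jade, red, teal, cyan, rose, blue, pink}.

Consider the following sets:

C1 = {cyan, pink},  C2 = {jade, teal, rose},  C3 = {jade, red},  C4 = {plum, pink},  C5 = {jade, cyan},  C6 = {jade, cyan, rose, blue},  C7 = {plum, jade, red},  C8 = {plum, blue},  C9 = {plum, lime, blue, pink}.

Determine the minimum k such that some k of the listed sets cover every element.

Take {C1, C2, C3, C9}. Their union is {plum, lime, jade, red, teal, cyan, rose, blue, pink}, which is all 9 elements.
No 3 of the 9 sets cover everything (all 84 combinations miss at least one element), so 4 is optimal.

4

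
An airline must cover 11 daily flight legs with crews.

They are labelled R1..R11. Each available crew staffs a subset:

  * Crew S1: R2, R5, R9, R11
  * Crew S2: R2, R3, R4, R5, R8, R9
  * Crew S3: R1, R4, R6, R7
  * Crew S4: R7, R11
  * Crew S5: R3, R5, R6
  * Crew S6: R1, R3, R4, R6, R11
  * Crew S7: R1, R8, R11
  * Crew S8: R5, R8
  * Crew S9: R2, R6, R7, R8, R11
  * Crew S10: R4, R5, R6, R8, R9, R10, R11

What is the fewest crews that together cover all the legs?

Take {S6, S9, S10}. Their union is {R1, R2, R3, R4, R5, R6, R7, R8, R9, R10, R11}, which is all 11 legs.
Only S10 contains R10, so S10 is forced; the remaining 4 legs need at least 2 more crews (each remaining crew adds at most 2) — so at least 3 crews are needed, and 3 is optimal.

3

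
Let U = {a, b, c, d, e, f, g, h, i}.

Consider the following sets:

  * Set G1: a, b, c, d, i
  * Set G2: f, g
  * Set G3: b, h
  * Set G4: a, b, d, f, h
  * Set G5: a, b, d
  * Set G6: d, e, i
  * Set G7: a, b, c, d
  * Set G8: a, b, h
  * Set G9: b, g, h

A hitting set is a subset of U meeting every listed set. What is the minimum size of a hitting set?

Take T = {d, f, h}. Each listed set contains at least one of these, so T is a hitting set of size 3.
The sets G2, G3, G6 are pairwise disjoint, so any hitting set needs a separate item for each — at least 3. Hence 3 is optimal.

3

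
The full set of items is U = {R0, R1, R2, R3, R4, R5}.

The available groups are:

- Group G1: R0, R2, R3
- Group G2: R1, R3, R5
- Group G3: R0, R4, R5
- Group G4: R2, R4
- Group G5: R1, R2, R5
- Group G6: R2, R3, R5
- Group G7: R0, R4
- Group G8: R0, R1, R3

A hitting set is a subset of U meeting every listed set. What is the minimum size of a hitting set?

Take H = {R0, R2, R5}. Each listed group contains at least one of these, so H is a hitting set of size 3.
No choice of 2 items meets every group, so 3 is the minimum.

3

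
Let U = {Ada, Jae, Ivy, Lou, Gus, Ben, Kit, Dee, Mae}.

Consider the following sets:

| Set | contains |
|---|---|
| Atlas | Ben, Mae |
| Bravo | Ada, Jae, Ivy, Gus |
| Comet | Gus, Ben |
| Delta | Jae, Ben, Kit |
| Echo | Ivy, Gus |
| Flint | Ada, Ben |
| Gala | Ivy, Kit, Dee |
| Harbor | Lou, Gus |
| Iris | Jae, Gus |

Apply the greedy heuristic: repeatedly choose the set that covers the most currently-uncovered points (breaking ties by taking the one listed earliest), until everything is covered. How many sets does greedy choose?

Greedy: pick Bravo (covers 4 new) → pick Atlas (covers 2 new) → pick Gala (covers 2 new) → pick Harbor (covers 1 new). Total picks: 4.

4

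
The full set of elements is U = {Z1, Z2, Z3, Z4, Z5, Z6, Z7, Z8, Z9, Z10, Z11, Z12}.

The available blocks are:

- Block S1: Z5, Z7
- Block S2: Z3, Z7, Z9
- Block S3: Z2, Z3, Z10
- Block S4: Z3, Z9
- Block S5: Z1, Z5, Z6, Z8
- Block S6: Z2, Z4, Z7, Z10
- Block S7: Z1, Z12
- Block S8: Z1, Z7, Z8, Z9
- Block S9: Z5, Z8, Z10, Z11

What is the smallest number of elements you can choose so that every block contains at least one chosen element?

Take H = {Z1, Z3, Z7, Z11}. Each listed block contains at least one of these, so H is a hitting set of size 4.
No choice of 3 elements meets every block, so 4 is the minimum.

4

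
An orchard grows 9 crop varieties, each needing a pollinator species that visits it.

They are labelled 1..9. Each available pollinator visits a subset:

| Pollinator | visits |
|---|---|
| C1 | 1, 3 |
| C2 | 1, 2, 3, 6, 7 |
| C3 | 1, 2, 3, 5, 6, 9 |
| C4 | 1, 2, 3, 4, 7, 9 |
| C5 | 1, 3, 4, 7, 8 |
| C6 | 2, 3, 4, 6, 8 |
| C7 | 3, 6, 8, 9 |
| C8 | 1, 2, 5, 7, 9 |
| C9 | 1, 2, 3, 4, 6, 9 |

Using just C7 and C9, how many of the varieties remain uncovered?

Union of C7, C9 = {1, 2, 3, 4, 6, 8, 9}.
Not covered: 5, 7 — 2 varieties.

2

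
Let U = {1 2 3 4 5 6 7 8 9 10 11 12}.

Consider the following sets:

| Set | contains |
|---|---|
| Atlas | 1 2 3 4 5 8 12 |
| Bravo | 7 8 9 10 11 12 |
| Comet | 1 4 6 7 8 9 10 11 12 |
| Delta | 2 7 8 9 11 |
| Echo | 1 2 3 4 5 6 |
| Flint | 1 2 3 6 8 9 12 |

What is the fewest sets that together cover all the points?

2

Comet and Echo together: Comet ∪ Echo = {1, 2, 3, 4, 5, 6, 7, 8, 9, 10, 11, 12} — every point is covered.
No single set has all 12 points (the largest, Comet, has 9), so 2 is optimal.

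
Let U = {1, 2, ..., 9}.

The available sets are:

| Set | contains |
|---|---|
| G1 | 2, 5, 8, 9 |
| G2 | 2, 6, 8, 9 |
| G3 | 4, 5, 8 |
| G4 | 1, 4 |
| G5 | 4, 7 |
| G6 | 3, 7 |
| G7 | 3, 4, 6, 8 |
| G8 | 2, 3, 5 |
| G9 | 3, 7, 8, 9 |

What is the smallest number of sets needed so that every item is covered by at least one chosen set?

G1, G4, G7, and G9 cover everything between them: the union {1, 2, 3, 4, 5, 6, 7, 8, 9} is all of U.
No 3 of the 9 sets cover everything (all 84 combinations miss at least one item), so 4 is optimal.

4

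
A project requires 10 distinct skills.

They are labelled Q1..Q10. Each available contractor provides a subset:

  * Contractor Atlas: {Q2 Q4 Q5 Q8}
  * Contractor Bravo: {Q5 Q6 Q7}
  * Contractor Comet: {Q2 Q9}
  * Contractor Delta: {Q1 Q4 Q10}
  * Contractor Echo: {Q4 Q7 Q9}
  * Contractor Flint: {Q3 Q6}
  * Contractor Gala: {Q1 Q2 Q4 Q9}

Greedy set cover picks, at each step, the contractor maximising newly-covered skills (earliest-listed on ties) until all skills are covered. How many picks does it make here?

5

Greedy: pick Atlas (covers 4 new) → pick Bravo (covers 2 new) → pick Delta (covers 2 new) → pick Comet (covers 1 new) → pick Flint (covers 1 new). Total picks: 5.
(The true minimum cover uses only 4 contractors, so greedy is not optimal here.)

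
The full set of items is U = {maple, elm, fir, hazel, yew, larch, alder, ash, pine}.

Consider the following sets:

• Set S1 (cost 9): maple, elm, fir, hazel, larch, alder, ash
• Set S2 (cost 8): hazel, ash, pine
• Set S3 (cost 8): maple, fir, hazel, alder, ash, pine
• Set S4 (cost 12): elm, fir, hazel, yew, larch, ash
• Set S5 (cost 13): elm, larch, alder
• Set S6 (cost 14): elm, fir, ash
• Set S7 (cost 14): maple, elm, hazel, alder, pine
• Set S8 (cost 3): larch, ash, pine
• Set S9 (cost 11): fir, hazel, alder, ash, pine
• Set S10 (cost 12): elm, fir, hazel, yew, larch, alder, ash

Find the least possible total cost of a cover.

20

S3, S10 together cover every item (S3 ∪ S10 = {maple, elm, fir, hazel, yew, larch, alder, ash, pine}); total cost 8 + 12 = 20.
The greedy pick S8, S1, S4 costs 24; no covering selection beats 20.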